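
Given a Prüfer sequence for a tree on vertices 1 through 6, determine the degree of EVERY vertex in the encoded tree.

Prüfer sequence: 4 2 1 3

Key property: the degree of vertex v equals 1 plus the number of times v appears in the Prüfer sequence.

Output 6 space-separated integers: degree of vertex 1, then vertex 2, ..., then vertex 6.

Answer: 2 2 2 2 1 1

Derivation:
p_1 = 4: count[4] becomes 1
p_2 = 2: count[2] becomes 1
p_3 = 1: count[1] becomes 1
p_4 = 3: count[3] becomes 1
Degrees (1 + count): deg[1]=1+1=2, deg[2]=1+1=2, deg[3]=1+1=2, deg[4]=1+1=2, deg[5]=1+0=1, deg[6]=1+0=1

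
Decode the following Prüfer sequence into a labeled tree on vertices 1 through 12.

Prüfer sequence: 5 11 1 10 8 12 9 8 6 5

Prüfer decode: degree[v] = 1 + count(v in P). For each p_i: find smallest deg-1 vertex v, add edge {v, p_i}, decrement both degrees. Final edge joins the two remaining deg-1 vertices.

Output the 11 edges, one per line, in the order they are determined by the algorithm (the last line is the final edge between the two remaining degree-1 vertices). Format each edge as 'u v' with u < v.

Answer: 2 5
3 11
1 4
1 10
7 8
10 12
9 11
8 9
6 8
5 6
5 12

Derivation:
Initial degrees: {1:2, 2:1, 3:1, 4:1, 5:3, 6:2, 7:1, 8:3, 9:2, 10:2, 11:2, 12:2}
Step 1: smallest deg-1 vertex = 2, p_1 = 5. Add edge {2,5}. Now deg[2]=0, deg[5]=2.
Step 2: smallest deg-1 vertex = 3, p_2 = 11. Add edge {3,11}. Now deg[3]=0, deg[11]=1.
Step 3: smallest deg-1 vertex = 4, p_3 = 1. Add edge {1,4}. Now deg[4]=0, deg[1]=1.
Step 4: smallest deg-1 vertex = 1, p_4 = 10. Add edge {1,10}. Now deg[1]=0, deg[10]=1.
Step 5: smallest deg-1 vertex = 7, p_5 = 8. Add edge {7,8}. Now deg[7]=0, deg[8]=2.
Step 6: smallest deg-1 vertex = 10, p_6 = 12. Add edge {10,12}. Now deg[10]=0, deg[12]=1.
Step 7: smallest deg-1 vertex = 11, p_7 = 9. Add edge {9,11}. Now deg[11]=0, deg[9]=1.
Step 8: smallest deg-1 vertex = 9, p_8 = 8. Add edge {8,9}. Now deg[9]=0, deg[8]=1.
Step 9: smallest deg-1 vertex = 8, p_9 = 6. Add edge {6,8}. Now deg[8]=0, deg[6]=1.
Step 10: smallest deg-1 vertex = 6, p_10 = 5. Add edge {5,6}. Now deg[6]=0, deg[5]=1.
Final: two remaining deg-1 vertices are 5, 12. Add edge {5,12}.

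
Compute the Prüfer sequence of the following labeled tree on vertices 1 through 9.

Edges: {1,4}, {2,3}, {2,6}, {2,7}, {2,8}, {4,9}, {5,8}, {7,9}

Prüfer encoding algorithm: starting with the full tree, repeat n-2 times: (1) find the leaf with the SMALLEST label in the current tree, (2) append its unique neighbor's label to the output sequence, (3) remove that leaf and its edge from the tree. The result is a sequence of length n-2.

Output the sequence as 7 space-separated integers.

Step 1: leaves = {1,3,5,6}. Remove smallest leaf 1, emit neighbor 4.
Step 2: leaves = {3,4,5,6}. Remove smallest leaf 3, emit neighbor 2.
Step 3: leaves = {4,5,6}. Remove smallest leaf 4, emit neighbor 9.
Step 4: leaves = {5,6,9}. Remove smallest leaf 5, emit neighbor 8.
Step 5: leaves = {6,8,9}. Remove smallest leaf 6, emit neighbor 2.
Step 6: leaves = {8,9}. Remove smallest leaf 8, emit neighbor 2.
Step 7: leaves = {2,9}. Remove smallest leaf 2, emit neighbor 7.
Done: 2 vertices remain (7, 9). Sequence = [4 2 9 8 2 2 7]

Answer: 4 2 9 8 2 2 7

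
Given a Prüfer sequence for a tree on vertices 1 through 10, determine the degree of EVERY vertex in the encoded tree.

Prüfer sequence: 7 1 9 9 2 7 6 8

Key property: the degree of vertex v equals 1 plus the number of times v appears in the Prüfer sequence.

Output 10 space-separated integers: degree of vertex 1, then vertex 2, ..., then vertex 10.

p_1 = 7: count[7] becomes 1
p_2 = 1: count[1] becomes 1
p_3 = 9: count[9] becomes 1
p_4 = 9: count[9] becomes 2
p_5 = 2: count[2] becomes 1
p_6 = 7: count[7] becomes 2
p_7 = 6: count[6] becomes 1
p_8 = 8: count[8] becomes 1
Degrees (1 + count): deg[1]=1+1=2, deg[2]=1+1=2, deg[3]=1+0=1, deg[4]=1+0=1, deg[5]=1+0=1, deg[6]=1+1=2, deg[7]=1+2=3, deg[8]=1+1=2, deg[9]=1+2=3, deg[10]=1+0=1

Answer: 2 2 1 1 1 2 3 2 3 1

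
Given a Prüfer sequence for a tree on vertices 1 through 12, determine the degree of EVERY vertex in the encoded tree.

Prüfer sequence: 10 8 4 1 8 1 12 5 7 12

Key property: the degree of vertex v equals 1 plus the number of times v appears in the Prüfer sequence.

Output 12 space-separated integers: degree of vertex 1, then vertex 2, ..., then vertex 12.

Answer: 3 1 1 2 2 1 2 3 1 2 1 3

Derivation:
p_1 = 10: count[10] becomes 1
p_2 = 8: count[8] becomes 1
p_3 = 4: count[4] becomes 1
p_4 = 1: count[1] becomes 1
p_5 = 8: count[8] becomes 2
p_6 = 1: count[1] becomes 2
p_7 = 12: count[12] becomes 1
p_8 = 5: count[5] becomes 1
p_9 = 7: count[7] becomes 1
p_10 = 12: count[12] becomes 2
Degrees (1 + count): deg[1]=1+2=3, deg[2]=1+0=1, deg[3]=1+0=1, deg[4]=1+1=2, deg[5]=1+1=2, deg[6]=1+0=1, deg[7]=1+1=2, deg[8]=1+2=3, deg[9]=1+0=1, deg[10]=1+1=2, deg[11]=1+0=1, deg[12]=1+2=3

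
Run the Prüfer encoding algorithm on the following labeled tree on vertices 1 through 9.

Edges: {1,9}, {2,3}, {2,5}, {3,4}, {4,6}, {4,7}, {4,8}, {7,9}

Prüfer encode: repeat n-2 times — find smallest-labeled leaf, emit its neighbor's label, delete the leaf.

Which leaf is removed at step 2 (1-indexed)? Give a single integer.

Answer: 5

Derivation:
Step 1: current leaves = {1,5,6,8}. Remove leaf 1 (neighbor: 9).
Step 2: current leaves = {5,6,8,9}. Remove leaf 5 (neighbor: 2).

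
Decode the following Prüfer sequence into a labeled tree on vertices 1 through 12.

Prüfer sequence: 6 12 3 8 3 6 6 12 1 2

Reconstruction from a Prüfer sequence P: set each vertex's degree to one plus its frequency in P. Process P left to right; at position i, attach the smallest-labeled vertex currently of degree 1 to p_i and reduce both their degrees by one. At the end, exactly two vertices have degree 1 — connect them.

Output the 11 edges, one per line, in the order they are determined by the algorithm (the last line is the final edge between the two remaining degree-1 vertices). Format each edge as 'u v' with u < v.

Initial degrees: {1:2, 2:2, 3:3, 4:1, 5:1, 6:4, 7:1, 8:2, 9:1, 10:1, 11:1, 12:3}
Step 1: smallest deg-1 vertex = 4, p_1 = 6. Add edge {4,6}. Now deg[4]=0, deg[6]=3.
Step 2: smallest deg-1 vertex = 5, p_2 = 12. Add edge {5,12}. Now deg[5]=0, deg[12]=2.
Step 3: smallest deg-1 vertex = 7, p_3 = 3. Add edge {3,7}. Now deg[7]=0, deg[3]=2.
Step 4: smallest deg-1 vertex = 9, p_4 = 8. Add edge {8,9}. Now deg[9]=0, deg[8]=1.
Step 5: smallest deg-1 vertex = 8, p_5 = 3. Add edge {3,8}. Now deg[8]=0, deg[3]=1.
Step 6: smallest deg-1 vertex = 3, p_6 = 6. Add edge {3,6}. Now deg[3]=0, deg[6]=2.
Step 7: smallest deg-1 vertex = 10, p_7 = 6. Add edge {6,10}. Now deg[10]=0, deg[6]=1.
Step 8: smallest deg-1 vertex = 6, p_8 = 12. Add edge {6,12}. Now deg[6]=0, deg[12]=1.
Step 9: smallest deg-1 vertex = 11, p_9 = 1. Add edge {1,11}. Now deg[11]=0, deg[1]=1.
Step 10: smallest deg-1 vertex = 1, p_10 = 2. Add edge {1,2}. Now deg[1]=0, deg[2]=1.
Final: two remaining deg-1 vertices are 2, 12. Add edge {2,12}.

Answer: 4 6
5 12
3 7
8 9
3 8
3 6
6 10
6 12
1 11
1 2
2 12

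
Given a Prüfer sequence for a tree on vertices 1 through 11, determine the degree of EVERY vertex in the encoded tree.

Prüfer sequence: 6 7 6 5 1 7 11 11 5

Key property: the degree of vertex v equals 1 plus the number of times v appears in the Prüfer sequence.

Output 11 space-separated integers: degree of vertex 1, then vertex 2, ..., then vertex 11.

p_1 = 6: count[6] becomes 1
p_2 = 7: count[7] becomes 1
p_3 = 6: count[6] becomes 2
p_4 = 5: count[5] becomes 1
p_5 = 1: count[1] becomes 1
p_6 = 7: count[7] becomes 2
p_7 = 11: count[11] becomes 1
p_8 = 11: count[11] becomes 2
p_9 = 5: count[5] becomes 2
Degrees (1 + count): deg[1]=1+1=2, deg[2]=1+0=1, deg[3]=1+0=1, deg[4]=1+0=1, deg[5]=1+2=3, deg[6]=1+2=3, deg[7]=1+2=3, deg[8]=1+0=1, deg[9]=1+0=1, deg[10]=1+0=1, deg[11]=1+2=3

Answer: 2 1 1 1 3 3 3 1 1 1 3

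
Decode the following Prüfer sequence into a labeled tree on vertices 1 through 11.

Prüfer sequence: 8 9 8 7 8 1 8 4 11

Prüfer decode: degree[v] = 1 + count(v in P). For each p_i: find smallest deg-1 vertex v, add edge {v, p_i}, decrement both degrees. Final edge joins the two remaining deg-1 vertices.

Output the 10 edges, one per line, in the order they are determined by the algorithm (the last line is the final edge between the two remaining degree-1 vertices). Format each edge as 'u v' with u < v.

Answer: 2 8
3 9
5 8
6 7
7 8
1 9
1 8
4 8
4 11
10 11

Derivation:
Initial degrees: {1:2, 2:1, 3:1, 4:2, 5:1, 6:1, 7:2, 8:5, 9:2, 10:1, 11:2}
Step 1: smallest deg-1 vertex = 2, p_1 = 8. Add edge {2,8}. Now deg[2]=0, deg[8]=4.
Step 2: smallest deg-1 vertex = 3, p_2 = 9. Add edge {3,9}. Now deg[3]=0, deg[9]=1.
Step 3: smallest deg-1 vertex = 5, p_3 = 8. Add edge {5,8}. Now deg[5]=0, deg[8]=3.
Step 4: smallest deg-1 vertex = 6, p_4 = 7. Add edge {6,7}. Now deg[6]=0, deg[7]=1.
Step 5: smallest deg-1 vertex = 7, p_5 = 8. Add edge {7,8}. Now deg[7]=0, deg[8]=2.
Step 6: smallest deg-1 vertex = 9, p_6 = 1. Add edge {1,9}. Now deg[9]=0, deg[1]=1.
Step 7: smallest deg-1 vertex = 1, p_7 = 8. Add edge {1,8}. Now deg[1]=0, deg[8]=1.
Step 8: smallest deg-1 vertex = 8, p_8 = 4. Add edge {4,8}. Now deg[8]=0, deg[4]=1.
Step 9: smallest deg-1 vertex = 4, p_9 = 11. Add edge {4,11}. Now deg[4]=0, deg[11]=1.
Final: two remaining deg-1 vertices are 10, 11. Add edge {10,11}.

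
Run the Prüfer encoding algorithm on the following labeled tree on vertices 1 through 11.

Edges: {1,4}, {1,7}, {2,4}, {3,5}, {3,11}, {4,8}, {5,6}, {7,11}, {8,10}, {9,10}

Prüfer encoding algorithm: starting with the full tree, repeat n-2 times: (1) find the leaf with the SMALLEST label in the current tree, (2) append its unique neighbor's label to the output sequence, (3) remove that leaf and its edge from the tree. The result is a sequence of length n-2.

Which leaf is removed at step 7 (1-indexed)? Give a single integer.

Answer: 8

Derivation:
Step 1: current leaves = {2,6,9}. Remove leaf 2 (neighbor: 4).
Step 2: current leaves = {6,9}. Remove leaf 6 (neighbor: 5).
Step 3: current leaves = {5,9}. Remove leaf 5 (neighbor: 3).
Step 4: current leaves = {3,9}. Remove leaf 3 (neighbor: 11).
Step 5: current leaves = {9,11}. Remove leaf 9 (neighbor: 10).
Step 6: current leaves = {10,11}. Remove leaf 10 (neighbor: 8).
Step 7: current leaves = {8,11}. Remove leaf 8 (neighbor: 4).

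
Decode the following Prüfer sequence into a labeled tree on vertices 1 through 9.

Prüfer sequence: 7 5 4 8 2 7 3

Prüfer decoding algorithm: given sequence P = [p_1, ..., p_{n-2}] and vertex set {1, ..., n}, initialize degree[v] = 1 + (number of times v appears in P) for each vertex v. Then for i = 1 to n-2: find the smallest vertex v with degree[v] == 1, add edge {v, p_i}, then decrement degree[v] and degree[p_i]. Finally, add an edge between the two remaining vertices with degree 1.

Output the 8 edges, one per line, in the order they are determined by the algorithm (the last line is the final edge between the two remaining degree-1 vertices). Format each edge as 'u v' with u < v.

Initial degrees: {1:1, 2:2, 3:2, 4:2, 5:2, 6:1, 7:3, 8:2, 9:1}
Step 1: smallest deg-1 vertex = 1, p_1 = 7. Add edge {1,7}. Now deg[1]=0, deg[7]=2.
Step 2: smallest deg-1 vertex = 6, p_2 = 5. Add edge {5,6}. Now deg[6]=0, deg[5]=1.
Step 3: smallest deg-1 vertex = 5, p_3 = 4. Add edge {4,5}. Now deg[5]=0, deg[4]=1.
Step 4: smallest deg-1 vertex = 4, p_4 = 8. Add edge {4,8}. Now deg[4]=0, deg[8]=1.
Step 5: smallest deg-1 vertex = 8, p_5 = 2. Add edge {2,8}. Now deg[8]=0, deg[2]=1.
Step 6: smallest deg-1 vertex = 2, p_6 = 7. Add edge {2,7}. Now deg[2]=0, deg[7]=1.
Step 7: smallest deg-1 vertex = 7, p_7 = 3. Add edge {3,7}. Now deg[7]=0, deg[3]=1.
Final: two remaining deg-1 vertices are 3, 9. Add edge {3,9}.

Answer: 1 7
5 6
4 5
4 8
2 8
2 7
3 7
3 9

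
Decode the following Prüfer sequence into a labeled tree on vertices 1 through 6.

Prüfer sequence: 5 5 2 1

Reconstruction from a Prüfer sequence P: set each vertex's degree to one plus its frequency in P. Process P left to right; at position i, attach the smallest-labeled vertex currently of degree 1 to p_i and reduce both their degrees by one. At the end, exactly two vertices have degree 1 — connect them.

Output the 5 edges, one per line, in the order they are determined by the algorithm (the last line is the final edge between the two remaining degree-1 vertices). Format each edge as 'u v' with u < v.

Answer: 3 5
4 5
2 5
1 2
1 6

Derivation:
Initial degrees: {1:2, 2:2, 3:1, 4:1, 5:3, 6:1}
Step 1: smallest deg-1 vertex = 3, p_1 = 5. Add edge {3,5}. Now deg[3]=0, deg[5]=2.
Step 2: smallest deg-1 vertex = 4, p_2 = 5. Add edge {4,5}. Now deg[4]=0, deg[5]=1.
Step 3: smallest deg-1 vertex = 5, p_3 = 2. Add edge {2,5}. Now deg[5]=0, deg[2]=1.
Step 4: smallest deg-1 vertex = 2, p_4 = 1. Add edge {1,2}. Now deg[2]=0, deg[1]=1.
Final: two remaining deg-1 vertices are 1, 6. Add edge {1,6}.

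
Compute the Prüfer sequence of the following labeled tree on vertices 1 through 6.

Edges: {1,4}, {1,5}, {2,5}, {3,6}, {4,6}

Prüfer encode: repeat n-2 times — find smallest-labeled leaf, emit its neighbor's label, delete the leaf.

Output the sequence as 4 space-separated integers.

Step 1: leaves = {2,3}. Remove smallest leaf 2, emit neighbor 5.
Step 2: leaves = {3,5}. Remove smallest leaf 3, emit neighbor 6.
Step 3: leaves = {5,6}. Remove smallest leaf 5, emit neighbor 1.
Step 4: leaves = {1,6}. Remove smallest leaf 1, emit neighbor 4.
Done: 2 vertices remain (4, 6). Sequence = [5 6 1 4]

Answer: 5 6 1 4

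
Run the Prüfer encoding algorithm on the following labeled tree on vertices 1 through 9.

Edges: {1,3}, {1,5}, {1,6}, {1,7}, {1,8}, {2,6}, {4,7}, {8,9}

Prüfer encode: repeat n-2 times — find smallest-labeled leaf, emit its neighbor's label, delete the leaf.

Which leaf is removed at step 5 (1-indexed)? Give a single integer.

Step 1: current leaves = {2,3,4,5,9}. Remove leaf 2 (neighbor: 6).
Step 2: current leaves = {3,4,5,6,9}. Remove leaf 3 (neighbor: 1).
Step 3: current leaves = {4,5,6,9}. Remove leaf 4 (neighbor: 7).
Step 4: current leaves = {5,6,7,9}. Remove leaf 5 (neighbor: 1).
Step 5: current leaves = {6,7,9}. Remove leaf 6 (neighbor: 1).

Answer: 6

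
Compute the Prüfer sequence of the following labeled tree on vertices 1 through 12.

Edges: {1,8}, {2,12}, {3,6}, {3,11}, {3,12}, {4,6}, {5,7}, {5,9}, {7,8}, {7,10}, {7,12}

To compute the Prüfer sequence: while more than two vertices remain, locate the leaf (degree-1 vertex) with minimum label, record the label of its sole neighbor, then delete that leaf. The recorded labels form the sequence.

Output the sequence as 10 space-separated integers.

Answer: 8 12 6 3 7 5 7 7 12 3

Derivation:
Step 1: leaves = {1,2,4,9,10,11}. Remove smallest leaf 1, emit neighbor 8.
Step 2: leaves = {2,4,8,9,10,11}. Remove smallest leaf 2, emit neighbor 12.
Step 3: leaves = {4,8,9,10,11}. Remove smallest leaf 4, emit neighbor 6.
Step 4: leaves = {6,8,9,10,11}. Remove smallest leaf 6, emit neighbor 3.
Step 5: leaves = {8,9,10,11}. Remove smallest leaf 8, emit neighbor 7.
Step 6: leaves = {9,10,11}. Remove smallest leaf 9, emit neighbor 5.
Step 7: leaves = {5,10,11}. Remove smallest leaf 5, emit neighbor 7.
Step 8: leaves = {10,11}. Remove smallest leaf 10, emit neighbor 7.
Step 9: leaves = {7,11}. Remove smallest leaf 7, emit neighbor 12.
Step 10: leaves = {11,12}. Remove smallest leaf 11, emit neighbor 3.
Done: 2 vertices remain (3, 12). Sequence = [8 12 6 3 7 5 7 7 12 3]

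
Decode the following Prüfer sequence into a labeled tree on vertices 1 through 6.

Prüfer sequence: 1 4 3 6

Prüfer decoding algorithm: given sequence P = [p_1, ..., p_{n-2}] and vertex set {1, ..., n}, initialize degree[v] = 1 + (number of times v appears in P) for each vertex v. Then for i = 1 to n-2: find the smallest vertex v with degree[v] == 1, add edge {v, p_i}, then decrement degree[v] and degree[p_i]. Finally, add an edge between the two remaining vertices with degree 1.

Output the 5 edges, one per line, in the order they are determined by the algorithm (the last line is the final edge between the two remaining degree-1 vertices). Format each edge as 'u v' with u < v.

Answer: 1 2
1 4
3 4
3 6
5 6

Derivation:
Initial degrees: {1:2, 2:1, 3:2, 4:2, 5:1, 6:2}
Step 1: smallest deg-1 vertex = 2, p_1 = 1. Add edge {1,2}. Now deg[2]=0, deg[1]=1.
Step 2: smallest deg-1 vertex = 1, p_2 = 4. Add edge {1,4}. Now deg[1]=0, deg[4]=1.
Step 3: smallest deg-1 vertex = 4, p_3 = 3. Add edge {3,4}. Now deg[4]=0, deg[3]=1.
Step 4: smallest deg-1 vertex = 3, p_4 = 6. Add edge {3,6}. Now deg[3]=0, deg[6]=1.
Final: two remaining deg-1 vertices are 5, 6. Add edge {5,6}.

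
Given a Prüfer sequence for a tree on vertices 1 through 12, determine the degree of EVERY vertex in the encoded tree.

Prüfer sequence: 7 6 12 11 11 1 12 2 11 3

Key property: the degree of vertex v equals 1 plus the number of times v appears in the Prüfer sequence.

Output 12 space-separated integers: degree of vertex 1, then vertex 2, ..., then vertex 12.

Answer: 2 2 2 1 1 2 2 1 1 1 4 3

Derivation:
p_1 = 7: count[7] becomes 1
p_2 = 6: count[6] becomes 1
p_3 = 12: count[12] becomes 1
p_4 = 11: count[11] becomes 1
p_5 = 11: count[11] becomes 2
p_6 = 1: count[1] becomes 1
p_7 = 12: count[12] becomes 2
p_8 = 2: count[2] becomes 1
p_9 = 11: count[11] becomes 3
p_10 = 3: count[3] becomes 1
Degrees (1 + count): deg[1]=1+1=2, deg[2]=1+1=2, deg[3]=1+1=2, deg[4]=1+0=1, deg[5]=1+0=1, deg[6]=1+1=2, deg[7]=1+1=2, deg[8]=1+0=1, deg[9]=1+0=1, deg[10]=1+0=1, deg[11]=1+3=4, deg[12]=1+2=3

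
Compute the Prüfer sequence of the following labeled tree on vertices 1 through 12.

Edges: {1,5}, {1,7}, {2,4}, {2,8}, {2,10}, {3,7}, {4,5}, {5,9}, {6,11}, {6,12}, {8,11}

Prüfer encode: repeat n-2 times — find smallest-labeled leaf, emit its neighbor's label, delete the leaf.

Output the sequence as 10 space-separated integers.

Step 1: leaves = {3,9,10,12}. Remove smallest leaf 3, emit neighbor 7.
Step 2: leaves = {7,9,10,12}. Remove smallest leaf 7, emit neighbor 1.
Step 3: leaves = {1,9,10,12}. Remove smallest leaf 1, emit neighbor 5.
Step 4: leaves = {9,10,12}. Remove smallest leaf 9, emit neighbor 5.
Step 5: leaves = {5,10,12}. Remove smallest leaf 5, emit neighbor 4.
Step 6: leaves = {4,10,12}. Remove smallest leaf 4, emit neighbor 2.
Step 7: leaves = {10,12}. Remove smallest leaf 10, emit neighbor 2.
Step 8: leaves = {2,12}. Remove smallest leaf 2, emit neighbor 8.
Step 9: leaves = {8,12}. Remove smallest leaf 8, emit neighbor 11.
Step 10: leaves = {11,12}. Remove smallest leaf 11, emit neighbor 6.
Done: 2 vertices remain (6, 12). Sequence = [7 1 5 5 4 2 2 8 11 6]

Answer: 7 1 5 5 4 2 2 8 11 6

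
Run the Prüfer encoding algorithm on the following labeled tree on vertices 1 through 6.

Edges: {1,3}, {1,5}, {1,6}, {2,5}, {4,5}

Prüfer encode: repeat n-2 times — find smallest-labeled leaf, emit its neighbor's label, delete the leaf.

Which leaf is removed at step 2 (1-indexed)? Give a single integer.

Step 1: current leaves = {2,3,4,6}. Remove leaf 2 (neighbor: 5).
Step 2: current leaves = {3,4,6}. Remove leaf 3 (neighbor: 1).

Answer: 3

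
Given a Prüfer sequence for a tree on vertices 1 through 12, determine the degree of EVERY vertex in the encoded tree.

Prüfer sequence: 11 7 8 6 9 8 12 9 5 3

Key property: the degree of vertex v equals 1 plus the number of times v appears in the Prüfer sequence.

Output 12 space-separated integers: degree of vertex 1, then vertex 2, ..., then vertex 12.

p_1 = 11: count[11] becomes 1
p_2 = 7: count[7] becomes 1
p_3 = 8: count[8] becomes 1
p_4 = 6: count[6] becomes 1
p_5 = 9: count[9] becomes 1
p_6 = 8: count[8] becomes 2
p_7 = 12: count[12] becomes 1
p_8 = 9: count[9] becomes 2
p_9 = 5: count[5] becomes 1
p_10 = 3: count[3] becomes 1
Degrees (1 + count): deg[1]=1+0=1, deg[2]=1+0=1, deg[3]=1+1=2, deg[4]=1+0=1, deg[5]=1+1=2, deg[6]=1+1=2, deg[7]=1+1=2, deg[8]=1+2=3, deg[9]=1+2=3, deg[10]=1+0=1, deg[11]=1+1=2, deg[12]=1+1=2

Answer: 1 1 2 1 2 2 2 3 3 1 2 2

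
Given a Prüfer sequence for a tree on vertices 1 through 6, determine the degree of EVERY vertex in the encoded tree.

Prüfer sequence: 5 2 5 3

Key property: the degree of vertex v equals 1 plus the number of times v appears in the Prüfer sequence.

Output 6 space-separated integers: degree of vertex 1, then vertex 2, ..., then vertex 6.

p_1 = 5: count[5] becomes 1
p_2 = 2: count[2] becomes 1
p_3 = 5: count[5] becomes 2
p_4 = 3: count[3] becomes 1
Degrees (1 + count): deg[1]=1+0=1, deg[2]=1+1=2, deg[3]=1+1=2, deg[4]=1+0=1, deg[5]=1+2=3, deg[6]=1+0=1

Answer: 1 2 2 1 3 1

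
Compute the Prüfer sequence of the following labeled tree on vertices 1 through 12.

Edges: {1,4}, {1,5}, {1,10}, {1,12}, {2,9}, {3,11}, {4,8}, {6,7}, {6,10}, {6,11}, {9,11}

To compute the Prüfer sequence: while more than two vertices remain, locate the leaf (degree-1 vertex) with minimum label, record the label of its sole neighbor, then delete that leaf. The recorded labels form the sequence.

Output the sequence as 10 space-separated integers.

Answer: 9 11 1 6 4 1 11 6 10 1

Derivation:
Step 1: leaves = {2,3,5,7,8,12}. Remove smallest leaf 2, emit neighbor 9.
Step 2: leaves = {3,5,7,8,9,12}. Remove smallest leaf 3, emit neighbor 11.
Step 3: leaves = {5,7,8,9,12}. Remove smallest leaf 5, emit neighbor 1.
Step 4: leaves = {7,8,9,12}. Remove smallest leaf 7, emit neighbor 6.
Step 5: leaves = {8,9,12}. Remove smallest leaf 8, emit neighbor 4.
Step 6: leaves = {4,9,12}. Remove smallest leaf 4, emit neighbor 1.
Step 7: leaves = {9,12}. Remove smallest leaf 9, emit neighbor 11.
Step 8: leaves = {11,12}. Remove smallest leaf 11, emit neighbor 6.
Step 9: leaves = {6,12}. Remove smallest leaf 6, emit neighbor 10.
Step 10: leaves = {10,12}. Remove smallest leaf 10, emit neighbor 1.
Done: 2 vertices remain (1, 12). Sequence = [9 11 1 6 4 1 11 6 10 1]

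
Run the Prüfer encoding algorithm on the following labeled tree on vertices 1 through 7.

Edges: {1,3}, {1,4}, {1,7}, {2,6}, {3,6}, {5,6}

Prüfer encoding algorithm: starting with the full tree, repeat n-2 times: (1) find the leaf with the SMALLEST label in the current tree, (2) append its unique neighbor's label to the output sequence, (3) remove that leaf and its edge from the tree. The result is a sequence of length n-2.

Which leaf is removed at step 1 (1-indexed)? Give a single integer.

Step 1: current leaves = {2,4,5,7}. Remove leaf 2 (neighbor: 6).

Answer: 2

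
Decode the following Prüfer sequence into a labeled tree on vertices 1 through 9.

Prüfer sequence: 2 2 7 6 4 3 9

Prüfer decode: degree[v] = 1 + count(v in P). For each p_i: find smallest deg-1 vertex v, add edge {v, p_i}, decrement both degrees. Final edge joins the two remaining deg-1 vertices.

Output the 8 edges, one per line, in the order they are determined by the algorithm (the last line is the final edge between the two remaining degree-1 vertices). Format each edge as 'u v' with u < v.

Initial degrees: {1:1, 2:3, 3:2, 4:2, 5:1, 6:2, 7:2, 8:1, 9:2}
Step 1: smallest deg-1 vertex = 1, p_1 = 2. Add edge {1,2}. Now deg[1]=0, deg[2]=2.
Step 2: smallest deg-1 vertex = 5, p_2 = 2. Add edge {2,5}. Now deg[5]=0, deg[2]=1.
Step 3: smallest deg-1 vertex = 2, p_3 = 7. Add edge {2,7}. Now deg[2]=0, deg[7]=1.
Step 4: smallest deg-1 vertex = 7, p_4 = 6. Add edge {6,7}. Now deg[7]=0, deg[6]=1.
Step 5: smallest deg-1 vertex = 6, p_5 = 4. Add edge {4,6}. Now deg[6]=0, deg[4]=1.
Step 6: smallest deg-1 vertex = 4, p_6 = 3. Add edge {3,4}. Now deg[4]=0, deg[3]=1.
Step 7: smallest deg-1 vertex = 3, p_7 = 9. Add edge {3,9}. Now deg[3]=0, deg[9]=1.
Final: two remaining deg-1 vertices are 8, 9. Add edge {8,9}.

Answer: 1 2
2 5
2 7
6 7
4 6
3 4
3 9
8 9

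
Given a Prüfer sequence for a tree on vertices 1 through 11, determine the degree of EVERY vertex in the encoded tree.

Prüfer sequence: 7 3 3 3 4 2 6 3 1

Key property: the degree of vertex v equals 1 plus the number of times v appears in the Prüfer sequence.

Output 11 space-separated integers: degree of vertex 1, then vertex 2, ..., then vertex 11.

p_1 = 7: count[7] becomes 1
p_2 = 3: count[3] becomes 1
p_3 = 3: count[3] becomes 2
p_4 = 3: count[3] becomes 3
p_5 = 4: count[4] becomes 1
p_6 = 2: count[2] becomes 1
p_7 = 6: count[6] becomes 1
p_8 = 3: count[3] becomes 4
p_9 = 1: count[1] becomes 1
Degrees (1 + count): deg[1]=1+1=2, deg[2]=1+1=2, deg[3]=1+4=5, deg[4]=1+1=2, deg[5]=1+0=1, deg[6]=1+1=2, deg[7]=1+1=2, deg[8]=1+0=1, deg[9]=1+0=1, deg[10]=1+0=1, deg[11]=1+0=1

Answer: 2 2 5 2 1 2 2 1 1 1 1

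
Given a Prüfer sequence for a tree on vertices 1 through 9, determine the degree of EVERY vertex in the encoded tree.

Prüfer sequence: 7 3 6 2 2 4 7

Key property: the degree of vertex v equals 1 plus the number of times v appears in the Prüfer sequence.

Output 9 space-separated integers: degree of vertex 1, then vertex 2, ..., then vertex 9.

Answer: 1 3 2 2 1 2 3 1 1

Derivation:
p_1 = 7: count[7] becomes 1
p_2 = 3: count[3] becomes 1
p_3 = 6: count[6] becomes 1
p_4 = 2: count[2] becomes 1
p_5 = 2: count[2] becomes 2
p_6 = 4: count[4] becomes 1
p_7 = 7: count[7] becomes 2
Degrees (1 + count): deg[1]=1+0=1, deg[2]=1+2=3, deg[3]=1+1=2, deg[4]=1+1=2, deg[5]=1+0=1, deg[6]=1+1=2, deg[7]=1+2=3, deg[8]=1+0=1, deg[9]=1+0=1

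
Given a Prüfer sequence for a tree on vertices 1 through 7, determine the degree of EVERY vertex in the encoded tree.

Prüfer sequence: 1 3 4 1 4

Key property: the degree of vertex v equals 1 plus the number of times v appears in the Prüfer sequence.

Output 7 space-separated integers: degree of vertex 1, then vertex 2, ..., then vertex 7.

Answer: 3 1 2 3 1 1 1

Derivation:
p_1 = 1: count[1] becomes 1
p_2 = 3: count[3] becomes 1
p_3 = 4: count[4] becomes 1
p_4 = 1: count[1] becomes 2
p_5 = 4: count[4] becomes 2
Degrees (1 + count): deg[1]=1+2=3, deg[2]=1+0=1, deg[3]=1+1=2, deg[4]=1+2=3, deg[5]=1+0=1, deg[6]=1+0=1, deg[7]=1+0=1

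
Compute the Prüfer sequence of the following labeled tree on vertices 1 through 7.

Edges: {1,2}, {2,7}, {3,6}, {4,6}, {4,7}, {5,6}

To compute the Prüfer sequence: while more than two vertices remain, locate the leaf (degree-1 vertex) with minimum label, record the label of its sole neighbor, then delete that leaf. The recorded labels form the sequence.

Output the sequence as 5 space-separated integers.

Step 1: leaves = {1,3,5}. Remove smallest leaf 1, emit neighbor 2.
Step 2: leaves = {2,3,5}. Remove smallest leaf 2, emit neighbor 7.
Step 3: leaves = {3,5,7}. Remove smallest leaf 3, emit neighbor 6.
Step 4: leaves = {5,7}. Remove smallest leaf 5, emit neighbor 6.
Step 5: leaves = {6,7}. Remove smallest leaf 6, emit neighbor 4.
Done: 2 vertices remain (4, 7). Sequence = [2 7 6 6 4]

Answer: 2 7 6 6 4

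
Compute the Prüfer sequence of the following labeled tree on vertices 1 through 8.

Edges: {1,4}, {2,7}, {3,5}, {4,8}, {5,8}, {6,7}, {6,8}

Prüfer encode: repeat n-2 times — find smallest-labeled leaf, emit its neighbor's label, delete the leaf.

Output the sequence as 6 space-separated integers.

Answer: 4 7 5 8 8 6

Derivation:
Step 1: leaves = {1,2,3}. Remove smallest leaf 1, emit neighbor 4.
Step 2: leaves = {2,3,4}. Remove smallest leaf 2, emit neighbor 7.
Step 3: leaves = {3,4,7}. Remove smallest leaf 3, emit neighbor 5.
Step 4: leaves = {4,5,7}. Remove smallest leaf 4, emit neighbor 8.
Step 5: leaves = {5,7}. Remove smallest leaf 5, emit neighbor 8.
Step 6: leaves = {7,8}. Remove smallest leaf 7, emit neighbor 6.
Done: 2 vertices remain (6, 8). Sequence = [4 7 5 8 8 6]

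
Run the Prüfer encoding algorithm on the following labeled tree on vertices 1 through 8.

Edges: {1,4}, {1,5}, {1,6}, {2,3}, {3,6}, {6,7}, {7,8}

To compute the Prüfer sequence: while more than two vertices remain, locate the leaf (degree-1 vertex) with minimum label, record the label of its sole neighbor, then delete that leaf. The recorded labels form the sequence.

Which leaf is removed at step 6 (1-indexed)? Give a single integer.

Answer: 6

Derivation:
Step 1: current leaves = {2,4,5,8}. Remove leaf 2 (neighbor: 3).
Step 2: current leaves = {3,4,5,8}. Remove leaf 3 (neighbor: 6).
Step 3: current leaves = {4,5,8}. Remove leaf 4 (neighbor: 1).
Step 4: current leaves = {5,8}. Remove leaf 5 (neighbor: 1).
Step 5: current leaves = {1,8}. Remove leaf 1 (neighbor: 6).
Step 6: current leaves = {6,8}. Remove leaf 6 (neighbor: 7).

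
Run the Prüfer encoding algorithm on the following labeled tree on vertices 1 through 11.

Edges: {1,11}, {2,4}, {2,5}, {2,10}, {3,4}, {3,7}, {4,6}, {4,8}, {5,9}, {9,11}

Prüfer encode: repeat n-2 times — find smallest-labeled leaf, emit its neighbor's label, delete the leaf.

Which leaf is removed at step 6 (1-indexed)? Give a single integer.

Answer: 4

Derivation:
Step 1: current leaves = {1,6,7,8,10}. Remove leaf 1 (neighbor: 11).
Step 2: current leaves = {6,7,8,10,11}. Remove leaf 6 (neighbor: 4).
Step 3: current leaves = {7,8,10,11}. Remove leaf 7 (neighbor: 3).
Step 4: current leaves = {3,8,10,11}. Remove leaf 3 (neighbor: 4).
Step 5: current leaves = {8,10,11}. Remove leaf 8 (neighbor: 4).
Step 6: current leaves = {4,10,11}. Remove leaf 4 (neighbor: 2).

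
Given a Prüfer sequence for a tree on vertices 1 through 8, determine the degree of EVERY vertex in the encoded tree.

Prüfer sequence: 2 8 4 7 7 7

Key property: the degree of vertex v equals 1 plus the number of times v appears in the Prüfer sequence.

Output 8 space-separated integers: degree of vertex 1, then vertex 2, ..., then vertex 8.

Answer: 1 2 1 2 1 1 4 2

Derivation:
p_1 = 2: count[2] becomes 1
p_2 = 8: count[8] becomes 1
p_3 = 4: count[4] becomes 1
p_4 = 7: count[7] becomes 1
p_5 = 7: count[7] becomes 2
p_6 = 7: count[7] becomes 3
Degrees (1 + count): deg[1]=1+0=1, deg[2]=1+1=2, deg[3]=1+0=1, deg[4]=1+1=2, deg[5]=1+0=1, deg[6]=1+0=1, deg[7]=1+3=4, deg[8]=1+1=2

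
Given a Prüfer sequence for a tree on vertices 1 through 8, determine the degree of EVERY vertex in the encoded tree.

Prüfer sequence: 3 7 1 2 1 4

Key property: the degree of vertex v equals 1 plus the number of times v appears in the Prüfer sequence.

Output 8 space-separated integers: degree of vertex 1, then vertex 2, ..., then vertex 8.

Answer: 3 2 2 2 1 1 2 1

Derivation:
p_1 = 3: count[3] becomes 1
p_2 = 7: count[7] becomes 1
p_3 = 1: count[1] becomes 1
p_4 = 2: count[2] becomes 1
p_5 = 1: count[1] becomes 2
p_6 = 4: count[4] becomes 1
Degrees (1 + count): deg[1]=1+2=3, deg[2]=1+1=2, deg[3]=1+1=2, deg[4]=1+1=2, deg[5]=1+0=1, deg[6]=1+0=1, deg[7]=1+1=2, deg[8]=1+0=1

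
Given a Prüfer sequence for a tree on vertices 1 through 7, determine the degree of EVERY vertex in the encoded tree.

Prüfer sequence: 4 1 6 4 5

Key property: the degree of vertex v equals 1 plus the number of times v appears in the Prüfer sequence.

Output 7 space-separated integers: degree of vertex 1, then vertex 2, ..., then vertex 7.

p_1 = 4: count[4] becomes 1
p_2 = 1: count[1] becomes 1
p_3 = 6: count[6] becomes 1
p_4 = 4: count[4] becomes 2
p_5 = 5: count[5] becomes 1
Degrees (1 + count): deg[1]=1+1=2, deg[2]=1+0=1, deg[3]=1+0=1, deg[4]=1+2=3, deg[5]=1+1=2, deg[6]=1+1=2, deg[7]=1+0=1

Answer: 2 1 1 3 2 2 1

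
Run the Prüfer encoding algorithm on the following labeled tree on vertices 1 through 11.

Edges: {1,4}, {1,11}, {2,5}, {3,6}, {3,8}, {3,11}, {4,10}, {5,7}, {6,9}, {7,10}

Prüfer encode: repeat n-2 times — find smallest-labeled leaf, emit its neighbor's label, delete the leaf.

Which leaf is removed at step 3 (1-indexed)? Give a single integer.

Answer: 7

Derivation:
Step 1: current leaves = {2,8,9}. Remove leaf 2 (neighbor: 5).
Step 2: current leaves = {5,8,9}. Remove leaf 5 (neighbor: 7).
Step 3: current leaves = {7,8,9}. Remove leaf 7 (neighbor: 10).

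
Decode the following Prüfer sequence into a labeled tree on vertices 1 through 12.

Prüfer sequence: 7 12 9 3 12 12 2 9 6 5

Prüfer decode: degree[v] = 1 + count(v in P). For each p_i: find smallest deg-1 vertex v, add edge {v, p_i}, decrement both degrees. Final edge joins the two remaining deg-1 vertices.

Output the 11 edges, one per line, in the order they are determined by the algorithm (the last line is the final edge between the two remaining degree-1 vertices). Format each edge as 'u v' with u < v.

Initial degrees: {1:1, 2:2, 3:2, 4:1, 5:2, 6:2, 7:2, 8:1, 9:3, 10:1, 11:1, 12:4}
Step 1: smallest deg-1 vertex = 1, p_1 = 7. Add edge {1,7}. Now deg[1]=0, deg[7]=1.
Step 2: smallest deg-1 vertex = 4, p_2 = 12. Add edge {4,12}. Now deg[4]=0, deg[12]=3.
Step 3: smallest deg-1 vertex = 7, p_3 = 9. Add edge {7,9}. Now deg[7]=0, deg[9]=2.
Step 4: smallest deg-1 vertex = 8, p_4 = 3. Add edge {3,8}. Now deg[8]=0, deg[3]=1.
Step 5: smallest deg-1 vertex = 3, p_5 = 12. Add edge {3,12}. Now deg[3]=0, deg[12]=2.
Step 6: smallest deg-1 vertex = 10, p_6 = 12. Add edge {10,12}. Now deg[10]=0, deg[12]=1.
Step 7: smallest deg-1 vertex = 11, p_7 = 2. Add edge {2,11}. Now deg[11]=0, deg[2]=1.
Step 8: smallest deg-1 vertex = 2, p_8 = 9. Add edge {2,9}. Now deg[2]=0, deg[9]=1.
Step 9: smallest deg-1 vertex = 9, p_9 = 6. Add edge {6,9}. Now deg[9]=0, deg[6]=1.
Step 10: smallest deg-1 vertex = 6, p_10 = 5. Add edge {5,6}. Now deg[6]=0, deg[5]=1.
Final: two remaining deg-1 vertices are 5, 12. Add edge {5,12}.

Answer: 1 7
4 12
7 9
3 8
3 12
10 12
2 11
2 9
6 9
5 6
5 12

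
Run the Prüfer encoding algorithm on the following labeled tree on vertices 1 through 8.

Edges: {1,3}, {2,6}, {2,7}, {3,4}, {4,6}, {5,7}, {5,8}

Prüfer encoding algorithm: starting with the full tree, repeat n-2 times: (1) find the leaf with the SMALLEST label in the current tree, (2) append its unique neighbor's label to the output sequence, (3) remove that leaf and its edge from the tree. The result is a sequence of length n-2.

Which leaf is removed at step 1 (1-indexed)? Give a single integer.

Answer: 1

Derivation:
Step 1: current leaves = {1,8}. Remove leaf 1 (neighbor: 3).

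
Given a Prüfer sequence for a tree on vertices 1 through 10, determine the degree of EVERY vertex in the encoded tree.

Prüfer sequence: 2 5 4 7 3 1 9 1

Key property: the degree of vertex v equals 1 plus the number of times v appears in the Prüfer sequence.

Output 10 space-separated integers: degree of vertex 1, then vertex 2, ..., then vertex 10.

p_1 = 2: count[2] becomes 1
p_2 = 5: count[5] becomes 1
p_3 = 4: count[4] becomes 1
p_4 = 7: count[7] becomes 1
p_5 = 3: count[3] becomes 1
p_6 = 1: count[1] becomes 1
p_7 = 9: count[9] becomes 1
p_8 = 1: count[1] becomes 2
Degrees (1 + count): deg[1]=1+2=3, deg[2]=1+1=2, deg[3]=1+1=2, deg[4]=1+1=2, deg[5]=1+1=2, deg[6]=1+0=1, deg[7]=1+1=2, deg[8]=1+0=1, deg[9]=1+1=2, deg[10]=1+0=1

Answer: 3 2 2 2 2 1 2 1 2 1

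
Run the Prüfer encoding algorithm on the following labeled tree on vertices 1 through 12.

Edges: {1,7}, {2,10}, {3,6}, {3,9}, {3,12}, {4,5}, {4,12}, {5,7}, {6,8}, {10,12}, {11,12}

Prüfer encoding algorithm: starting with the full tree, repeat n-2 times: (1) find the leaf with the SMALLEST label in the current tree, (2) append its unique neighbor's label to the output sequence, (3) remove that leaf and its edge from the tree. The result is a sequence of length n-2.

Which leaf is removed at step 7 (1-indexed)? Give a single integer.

Answer: 6

Derivation:
Step 1: current leaves = {1,2,8,9,11}. Remove leaf 1 (neighbor: 7).
Step 2: current leaves = {2,7,8,9,11}. Remove leaf 2 (neighbor: 10).
Step 3: current leaves = {7,8,9,10,11}. Remove leaf 7 (neighbor: 5).
Step 4: current leaves = {5,8,9,10,11}. Remove leaf 5 (neighbor: 4).
Step 5: current leaves = {4,8,9,10,11}. Remove leaf 4 (neighbor: 12).
Step 6: current leaves = {8,9,10,11}. Remove leaf 8 (neighbor: 6).
Step 7: current leaves = {6,9,10,11}. Remove leaf 6 (neighbor: 3).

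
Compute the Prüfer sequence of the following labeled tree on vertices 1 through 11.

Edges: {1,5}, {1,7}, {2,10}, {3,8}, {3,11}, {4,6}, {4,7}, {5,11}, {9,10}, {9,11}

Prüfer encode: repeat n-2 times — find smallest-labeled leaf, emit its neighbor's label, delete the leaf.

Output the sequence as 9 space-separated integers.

Answer: 10 4 7 1 5 11 3 11 9

Derivation:
Step 1: leaves = {2,6,8}. Remove smallest leaf 2, emit neighbor 10.
Step 2: leaves = {6,8,10}. Remove smallest leaf 6, emit neighbor 4.
Step 3: leaves = {4,8,10}. Remove smallest leaf 4, emit neighbor 7.
Step 4: leaves = {7,8,10}. Remove smallest leaf 7, emit neighbor 1.
Step 5: leaves = {1,8,10}. Remove smallest leaf 1, emit neighbor 5.
Step 6: leaves = {5,8,10}. Remove smallest leaf 5, emit neighbor 11.
Step 7: leaves = {8,10}. Remove smallest leaf 8, emit neighbor 3.
Step 8: leaves = {3,10}. Remove smallest leaf 3, emit neighbor 11.
Step 9: leaves = {10,11}. Remove smallest leaf 10, emit neighbor 9.
Done: 2 vertices remain (9, 11). Sequence = [10 4 7 1 5 11 3 11 9]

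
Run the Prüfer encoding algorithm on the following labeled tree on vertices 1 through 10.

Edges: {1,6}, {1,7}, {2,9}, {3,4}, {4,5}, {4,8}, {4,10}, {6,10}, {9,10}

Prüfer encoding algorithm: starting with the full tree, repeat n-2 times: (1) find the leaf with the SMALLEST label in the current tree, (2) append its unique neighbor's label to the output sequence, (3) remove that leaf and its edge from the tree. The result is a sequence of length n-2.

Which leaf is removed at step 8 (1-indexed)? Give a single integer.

Step 1: current leaves = {2,3,5,7,8}. Remove leaf 2 (neighbor: 9).
Step 2: current leaves = {3,5,7,8,9}. Remove leaf 3 (neighbor: 4).
Step 3: current leaves = {5,7,8,9}. Remove leaf 5 (neighbor: 4).
Step 4: current leaves = {7,8,9}. Remove leaf 7 (neighbor: 1).
Step 5: current leaves = {1,8,9}. Remove leaf 1 (neighbor: 6).
Step 6: current leaves = {6,8,9}. Remove leaf 6 (neighbor: 10).
Step 7: current leaves = {8,9}. Remove leaf 8 (neighbor: 4).
Step 8: current leaves = {4,9}. Remove leaf 4 (neighbor: 10).

Answer: 4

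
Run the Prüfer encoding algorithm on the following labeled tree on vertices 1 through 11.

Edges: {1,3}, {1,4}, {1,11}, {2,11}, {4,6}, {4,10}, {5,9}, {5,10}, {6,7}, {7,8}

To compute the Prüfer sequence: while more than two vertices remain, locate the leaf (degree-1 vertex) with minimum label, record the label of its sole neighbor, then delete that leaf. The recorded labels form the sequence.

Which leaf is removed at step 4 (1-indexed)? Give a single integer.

Answer: 7

Derivation:
Step 1: current leaves = {2,3,8,9}. Remove leaf 2 (neighbor: 11).
Step 2: current leaves = {3,8,9,11}. Remove leaf 3 (neighbor: 1).
Step 3: current leaves = {8,9,11}. Remove leaf 8 (neighbor: 7).
Step 4: current leaves = {7,9,11}. Remove leaf 7 (neighbor: 6).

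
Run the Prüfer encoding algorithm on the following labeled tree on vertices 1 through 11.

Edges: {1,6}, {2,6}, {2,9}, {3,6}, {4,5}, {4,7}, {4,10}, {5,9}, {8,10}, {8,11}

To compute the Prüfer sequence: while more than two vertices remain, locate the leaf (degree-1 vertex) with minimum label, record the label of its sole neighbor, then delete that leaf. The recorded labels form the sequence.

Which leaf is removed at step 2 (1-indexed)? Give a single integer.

Answer: 3

Derivation:
Step 1: current leaves = {1,3,7,11}. Remove leaf 1 (neighbor: 6).
Step 2: current leaves = {3,7,11}. Remove leaf 3 (neighbor: 6).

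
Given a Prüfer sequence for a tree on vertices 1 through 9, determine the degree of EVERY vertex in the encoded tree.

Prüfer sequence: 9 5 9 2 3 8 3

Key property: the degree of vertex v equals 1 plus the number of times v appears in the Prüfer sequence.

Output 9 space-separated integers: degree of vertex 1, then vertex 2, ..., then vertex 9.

p_1 = 9: count[9] becomes 1
p_2 = 5: count[5] becomes 1
p_3 = 9: count[9] becomes 2
p_4 = 2: count[2] becomes 1
p_5 = 3: count[3] becomes 1
p_6 = 8: count[8] becomes 1
p_7 = 3: count[3] becomes 2
Degrees (1 + count): deg[1]=1+0=1, deg[2]=1+1=2, deg[3]=1+2=3, deg[4]=1+0=1, deg[5]=1+1=2, deg[6]=1+0=1, deg[7]=1+0=1, deg[8]=1+1=2, deg[9]=1+2=3

Answer: 1 2 3 1 2 1 1 2 3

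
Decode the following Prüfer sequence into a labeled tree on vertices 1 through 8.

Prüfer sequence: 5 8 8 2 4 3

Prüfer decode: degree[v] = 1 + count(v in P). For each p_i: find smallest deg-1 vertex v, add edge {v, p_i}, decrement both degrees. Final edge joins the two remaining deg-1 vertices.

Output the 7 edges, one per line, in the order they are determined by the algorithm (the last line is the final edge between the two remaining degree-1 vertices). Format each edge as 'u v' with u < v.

Initial degrees: {1:1, 2:2, 3:2, 4:2, 5:2, 6:1, 7:1, 8:3}
Step 1: smallest deg-1 vertex = 1, p_1 = 5. Add edge {1,5}. Now deg[1]=0, deg[5]=1.
Step 2: smallest deg-1 vertex = 5, p_2 = 8. Add edge {5,8}. Now deg[5]=0, deg[8]=2.
Step 3: smallest deg-1 vertex = 6, p_3 = 8. Add edge {6,8}. Now deg[6]=0, deg[8]=1.
Step 4: smallest deg-1 vertex = 7, p_4 = 2. Add edge {2,7}. Now deg[7]=0, deg[2]=1.
Step 5: smallest deg-1 vertex = 2, p_5 = 4. Add edge {2,4}. Now deg[2]=0, deg[4]=1.
Step 6: smallest deg-1 vertex = 4, p_6 = 3. Add edge {3,4}. Now deg[4]=0, deg[3]=1.
Final: two remaining deg-1 vertices are 3, 8. Add edge {3,8}.

Answer: 1 5
5 8
6 8
2 7
2 4
3 4
3 8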